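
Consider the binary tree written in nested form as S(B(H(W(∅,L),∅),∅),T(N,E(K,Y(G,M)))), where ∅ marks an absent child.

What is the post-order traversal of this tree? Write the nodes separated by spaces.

L W H B N K G M Y E T S

Post-order visits the left subtree, then the right subtree, then the node.
At S: go left to B.
  At B: go left to H.
    At H: go left to W.
      At W: no left child.
      At W: go right to L.
        L is a leaf — visit L.
      Visit W.
    At H: no right child.
    Visit H.
  At B: no right child.
  Visit B.
At S: go right to T.
  At T: go left to N.
    N is a leaf — visit N.
  At T: go right to E.
    At E: go left to K.
      K is a leaf — visit K.
    At E: go right to Y.
      At Y: go left to G.
        G is a leaf — visit G.
      At Y: go right to M.
        M is a leaf — visit M.
      Visit Y.
    Visit E.
  Visit T.
Visit S.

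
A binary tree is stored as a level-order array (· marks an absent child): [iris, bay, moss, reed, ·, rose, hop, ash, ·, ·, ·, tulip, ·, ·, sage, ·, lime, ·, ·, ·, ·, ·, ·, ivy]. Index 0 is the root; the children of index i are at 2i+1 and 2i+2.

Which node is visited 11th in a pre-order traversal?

sage

Pre-order visits the node, then its left subtree, then its right subtree.
Visit iris.
At iris: go left to bay.
  Visit bay.
  At bay: go left to reed.
    Visit reed.
    At reed: go left to ash.
      Visit ash.
      At ash: no left child.
      At ash: go right to lime.
        lime is a leaf — visit lime.
    At reed: no right child.
  At bay: no right child.
At iris: go right to moss.
  Visit moss.
  At moss: go left to rose.
    Visit rose.
    At rose: go left to tulip.
      Visit tulip.
      At tulip: go left to ivy.
        ivy is a leaf — visit ivy.
      At tulip: no right child.
    At rose: no right child.
  At moss: go right to hop.
    Visit hop.
    At hop: no left child.
    At hop: go right to sage.
      sage is a leaf — visit sage.
Full pre-order sequence: iris, bay, reed, ash, lime, moss, rose, tulip, ivy, hop, sage.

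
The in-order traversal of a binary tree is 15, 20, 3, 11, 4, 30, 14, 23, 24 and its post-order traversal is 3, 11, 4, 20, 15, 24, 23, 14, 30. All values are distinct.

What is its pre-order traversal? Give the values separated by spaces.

The last element of post-order is the root; it splits in-order into left and right subtrees.
Root 30: left subtree has 5 nodes {15, 20, 3, 11, 4}, right has 3 {14, 23, 24}.
  Root 15: left subtree has 0 nodes { }, right has 4 {20, 3, 11, 4}.
    Root 20: left subtree has 0 nodes { }, right has 3 {3, 11, 4}.
      Root 4: left subtree has 2 nodes {3, 11}, right has 0 { }.
        Root 11: left subtree has 1 node {3}, right has 0 { }.
  Root 14: left subtree has 0 nodes { }, right has 2 {23, 24}.
    Root 23: left subtree has 0 nodes { }, right has 1 {24}.

30 15 20 4 11 3 14 23 24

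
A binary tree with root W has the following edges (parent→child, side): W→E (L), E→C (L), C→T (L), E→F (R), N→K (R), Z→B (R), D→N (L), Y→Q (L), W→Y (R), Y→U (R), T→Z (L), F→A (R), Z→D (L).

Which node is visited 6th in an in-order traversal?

In-order visits the left subtree, then the node, then the right subtree.
At W: go left to E.
  At E: go left to C.
    At C: go left to T.
      At T: go left to Z.
        At Z: go left to D.
          At D: go left to N.
            At N: no left child.
            Visit N.
            At N: go right to K.
              K is a leaf — visit K.
          Visit D.
          At D: no right child.
        Visit Z.
        At Z: go right to B.
          B is a leaf — visit B.
      Visit T.
      At T: no right child.
    Visit C.
    At C: no right child.
  Visit E.
  At E: go right to F.
    At F: no left child.
    Visit F.
    At F: go right to A.
      A is a leaf — visit A.
Visit W.
At W: go right to Y.
  At Y: go left to Q.
    Q is a leaf — visit Q.
  Visit Y.
  At Y: go right to U.
    U is a leaf — visit U.
Full in-order sequence: N, K, D, Z, B, T, C, E, F, A, W, Q, Y, U.

T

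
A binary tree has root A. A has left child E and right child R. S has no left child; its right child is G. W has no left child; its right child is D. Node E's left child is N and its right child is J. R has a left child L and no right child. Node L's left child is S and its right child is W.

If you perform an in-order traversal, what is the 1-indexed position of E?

2

In-order visits the left subtree, then the node, then the right subtree.
At A: go left to E.
  At E: go left to N.
    N is a leaf — visit N.
  Visit E.
  At E: go right to J.
    J is a leaf — visit J.
Visit A.
At A: go right to R.
  At R: go left to L.
    At L: go left to S.
      At S: no left child.
      Visit S.
      At S: go right to G.
        G is a leaf — visit G.
    Visit L.
    At L: go right to W.
      At W: no left child.
      Visit W.
      At W: go right to D.
        D is a leaf — visit D.
  Visit R.
  At R: no right child.
Full in-order sequence: N, E, J, A, S, G, L, W, D, R.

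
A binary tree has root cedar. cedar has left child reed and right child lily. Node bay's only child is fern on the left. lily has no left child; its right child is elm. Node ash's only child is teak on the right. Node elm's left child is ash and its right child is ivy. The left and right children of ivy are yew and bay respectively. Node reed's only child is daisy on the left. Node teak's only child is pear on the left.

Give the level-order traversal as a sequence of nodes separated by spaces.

Level-order visits nodes level by level from the root, left to right within each level.
Level 0: cedar
Level 1: reed, lily
Level 2: daisy, elm
Level 3: ash, ivy
Level 4: teak, yew, bay
Level 5: pear, fern

cedar reed lily daisy elm ash ivy teak yew bay pear fern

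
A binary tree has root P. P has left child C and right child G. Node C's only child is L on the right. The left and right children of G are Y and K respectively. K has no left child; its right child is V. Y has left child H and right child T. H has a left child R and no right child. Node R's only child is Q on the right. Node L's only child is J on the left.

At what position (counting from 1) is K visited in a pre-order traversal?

11

Pre-order visits the node, then its left subtree, then its right subtree.
Visit P.
At P: go left to C.
  Visit C.
  At C: no left child.
  At C: go right to L.
    Visit L.
    At L: go left to J.
      J is a leaf — visit J.
    At L: no right child.
At P: go right to G.
  Visit G.
  At G: go left to Y.
    Visit Y.
    At Y: go left to H.
      Visit H.
      At H: go left to R.
        Visit R.
        At R: no left child.
        At R: go right to Q.
          Q is a leaf — visit Q.
      At H: no right child.
    At Y: go right to T.
      T is a leaf — visit T.
  At G: go right to K.
    Visit K.
    At K: no left child.
    At K: go right to V.
      V is a leaf — visit V.
Full pre-order sequence: P, C, L, J, G, Y, H, R, Q, T, K, V.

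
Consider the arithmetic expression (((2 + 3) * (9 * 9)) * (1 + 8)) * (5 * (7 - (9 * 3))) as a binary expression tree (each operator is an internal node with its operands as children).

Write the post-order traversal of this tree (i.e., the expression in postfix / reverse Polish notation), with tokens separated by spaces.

Post-order on an expression tree gives postfix notation: for each operator, emit left operand, right operand, then the operator.

2 3 + 9 9 * * 1 8 + * 5 7 9 3 * - * *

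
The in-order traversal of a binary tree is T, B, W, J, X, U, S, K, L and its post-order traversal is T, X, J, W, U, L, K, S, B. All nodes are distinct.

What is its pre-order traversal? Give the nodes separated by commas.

B, T, S, U, W, J, X, K, L

The last element of post-order is the root; it splits in-order into left and right subtrees.
Root B: left subtree has 1 node {T}, right has 7 {W, J, X, U, S, K, L}.
  Root S: left subtree has 4 nodes {W, J, X, U}, right has 2 {K, L}.
    Root U: left subtree has 3 nodes {W, J, X}, right has 0 { }.
      Root W: left subtree has 0 nodes { }, right has 2 {J, X}.
        Root J: left subtree has 0 nodes { }, right has 1 {X}.
    Root K: left subtree has 0 nodes { }, right has 1 {L}.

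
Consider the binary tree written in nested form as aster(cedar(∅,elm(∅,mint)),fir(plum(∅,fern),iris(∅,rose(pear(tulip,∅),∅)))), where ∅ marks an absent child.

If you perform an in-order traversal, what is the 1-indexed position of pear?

In-order visits the left subtree, then the node, then the right subtree.
At aster: go left to cedar.
  At cedar: no left child.
  Visit cedar.
  At cedar: go right to elm.
    At elm: no left child.
    Visit elm.
    At elm: go right to mint.
      mint is a leaf — visit mint.
Visit aster.
At aster: go right to fir.
  At fir: go left to plum.
    At plum: no left child.
    Visit plum.
    At plum: go right to fern.
      fern is a leaf — visit fern.
  Visit fir.
  At fir: go right to iris.
    At iris: no left child.
    Visit iris.
    At iris: go right to rose.
      At rose: go left to pear.
        At pear: go left to tulip.
          tulip is a leaf — visit tulip.
        Visit pear.
        At pear: no right child.
      Visit rose.
      At rose: no right child.
Full in-order sequence: cedar, elm, mint, aster, plum, fern, fir, iris, tulip, pear, rose.

10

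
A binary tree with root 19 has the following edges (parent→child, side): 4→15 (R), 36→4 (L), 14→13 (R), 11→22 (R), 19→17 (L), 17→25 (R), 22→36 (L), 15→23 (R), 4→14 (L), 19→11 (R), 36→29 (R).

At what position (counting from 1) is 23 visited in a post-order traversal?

Post-order visits the left subtree, then the right subtree, then the node.
At 19: go left to 17.
  At 17: no left child.
  At 17: go right to 25.
    25 is a leaf — visit 25.
  Visit 17.
At 19: go right to 11.
  At 11: no left child.
  At 11: go right to 22.
    At 22: go left to 36.
      At 36: go left to 4.
        At 4: go left to 14.
          At 14: no left child.
          At 14: go right to 13.
            13 is a leaf — visit 13.
          Visit 14.
        At 4: go right to 15.
          At 15: no left child.
          At 15: go right to 23.
            23 is a leaf — visit 23.
          Visit 15.
        Visit 4.
      At 36: go right to 29.
        29 is a leaf — visit 29.
      Visit 36.
    At 22: no right child.
    Visit 22.
  Visit 11.
Visit 19.
Full post-order sequence: 25, 17, 13, 14, 23, 15, 4, 29, 36, 22, 11, 19.

5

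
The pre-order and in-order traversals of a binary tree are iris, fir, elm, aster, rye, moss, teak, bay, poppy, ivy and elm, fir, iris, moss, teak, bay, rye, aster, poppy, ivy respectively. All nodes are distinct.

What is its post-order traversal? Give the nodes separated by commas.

elm, fir, bay, teak, moss, rye, ivy, poppy, aster, iris

The first element of pre-order is the root; it splits in-order into left and right subtrees.
Root iris: left subtree has 2 nodes {elm, fir}, right has 7 {moss, teak, bay, rye, aster, poppy, ivy}.
  Root fir: left subtree has 1 node {elm}, right has 0 { }.
  Root aster: left subtree has 4 nodes {moss, teak, bay, rye}, right has 2 {poppy, ivy}.
    Root rye: left subtree has 3 nodes {moss, teak, bay}, right has 0 { }.
      Root moss: left subtree has 0 nodes { }, right has 2 {teak, bay}.
        Root teak: left subtree has 0 nodes { }, right has 1 {bay}.
    Root poppy: left subtree has 0 nodes { }, right has 1 {ivy}.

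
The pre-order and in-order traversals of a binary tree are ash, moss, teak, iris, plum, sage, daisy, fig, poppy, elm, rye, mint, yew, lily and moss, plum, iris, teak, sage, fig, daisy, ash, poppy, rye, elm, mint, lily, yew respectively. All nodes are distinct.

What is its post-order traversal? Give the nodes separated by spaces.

The first element of pre-order is the root; it splits in-order into left and right subtrees.
Root ash: left subtree has 7 nodes {moss, plum, iris, teak, sage, fig, daisy}, right has 6 {poppy, rye, elm, mint, lily, yew}.
  Root moss: left subtree has 0 nodes { }, right has 6 {plum, iris, teak, sage, fig, daisy}.
    Root teak: left subtree has 2 nodes {plum, iris}, right has 3 {sage, fig, daisy}.
      Root iris: left subtree has 1 node {plum}, right has 0 { }.
      Root sage: left subtree has 0 nodes { }, right has 2 {fig, daisy}.
        Root daisy: left subtree has 1 node {fig}, right has 0 { }.
  Root poppy: left subtree has 0 nodes { }, right has 5 {rye, elm, mint, lily, yew}.
    Root elm: left subtree has 1 node {rye}, right has 3 {mint, lily, yew}.
      Root mint: left subtree has 0 nodes { }, right has 2 {lily, yew}.
        Root yew: left subtree has 1 node {lily}, right has 0 { }.

plum iris fig daisy sage teak moss rye lily yew mint elm poppy ash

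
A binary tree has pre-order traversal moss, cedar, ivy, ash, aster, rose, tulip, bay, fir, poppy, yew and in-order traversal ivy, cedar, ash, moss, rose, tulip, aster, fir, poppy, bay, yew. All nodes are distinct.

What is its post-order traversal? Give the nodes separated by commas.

The first element of pre-order is the root; it splits in-order into left and right subtrees.
Root moss: left subtree has 3 nodes {ivy, cedar, ash}, right has 7 {rose, tulip, aster, fir, poppy, bay, yew}.
  Root cedar: left subtree has 1 node {ivy}, right has 1 {ash}.
  Root aster: left subtree has 2 nodes {rose, tulip}, right has 4 {fir, poppy, bay, yew}.
    Root rose: left subtree has 0 nodes { }, right has 1 {tulip}.
    Root bay: left subtree has 2 nodes {fir, poppy}, right has 1 {yew}.
      Root fir: left subtree has 0 nodes { }, right has 1 {poppy}.

ivy, ash, cedar, tulip, rose, poppy, fir, yew, bay, aster, moss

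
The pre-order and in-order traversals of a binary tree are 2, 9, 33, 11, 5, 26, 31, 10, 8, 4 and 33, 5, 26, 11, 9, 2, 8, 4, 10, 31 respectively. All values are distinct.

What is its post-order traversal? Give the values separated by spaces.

26 5 11 33 9 4 8 10 31 2

The first element of pre-order is the root; it splits in-order into left and right subtrees.
Root 2: left subtree has 5 nodes {33, 5, 26, 11, 9}, right has 4 {8, 4, 10, 31}.
  Root 9: left subtree has 4 nodes {33, 5, 26, 11}, right has 0 { }.
    Root 33: left subtree has 0 nodes { }, right has 3 {5, 26, 11}.
      Root 11: left subtree has 2 nodes {5, 26}, right has 0 { }.
        Root 5: left subtree has 0 nodes { }, right has 1 {26}.
  Root 31: left subtree has 3 nodes {8, 4, 10}, right has 0 { }.
    Root 10: left subtree has 2 nodes {8, 4}, right has 0 { }.
      Root 8: left subtree has 0 nodes { }, right has 1 {4}.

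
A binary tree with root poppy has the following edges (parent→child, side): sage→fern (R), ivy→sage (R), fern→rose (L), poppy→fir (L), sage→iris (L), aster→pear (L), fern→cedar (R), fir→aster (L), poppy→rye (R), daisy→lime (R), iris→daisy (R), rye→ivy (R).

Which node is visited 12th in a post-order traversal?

rye

Post-order visits the left subtree, then the right subtree, then the node.
At poppy: go left to fir.
  At fir: go left to aster.
    At aster: go left to pear.
      pear is a leaf — visit pear.
    At aster: no right child.
    Visit aster.
  At fir: no right child.
  Visit fir.
At poppy: go right to rye.
  At rye: no left child.
  At rye: go right to ivy.
    At ivy: no left child.
    At ivy: go right to sage.
      At sage: go left to iris.
        At iris: no left child.
        At iris: go right to daisy.
          At daisy: no left child.
          At daisy: go right to lime.
            lime is a leaf — visit lime.
          Visit daisy.
        Visit iris.
      At sage: go right to fern.
        At fern: go left to rose.
          rose is a leaf — visit rose.
        At fern: go right to cedar.
          cedar is a leaf — visit cedar.
        Visit fern.
      Visit sage.
    Visit ivy.
  Visit rye.
Visit poppy.
Full post-order sequence: pear, aster, fir, lime, daisy, iris, rose, cedar, fern, sage, ivy, rye, poppy.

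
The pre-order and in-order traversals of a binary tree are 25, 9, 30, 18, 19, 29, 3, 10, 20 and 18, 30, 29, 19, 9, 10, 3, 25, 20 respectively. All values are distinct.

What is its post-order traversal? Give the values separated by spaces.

18 29 19 30 10 3 9 20 25

The first element of pre-order is the root; it splits in-order into left and right subtrees.
Root 25: left subtree has 7 nodes {18, 30, 29, 19, 9, 10, 3}, right has 1 {20}.
  Root 9: left subtree has 4 nodes {18, 30, 29, 19}, right has 2 {10, 3}.
    Root 30: left subtree has 1 node {18}, right has 2 {29, 19}.
      Root 19: left subtree has 1 node {29}, right has 0 { }.
    Root 3: left subtree has 1 node {10}, right has 0 { }.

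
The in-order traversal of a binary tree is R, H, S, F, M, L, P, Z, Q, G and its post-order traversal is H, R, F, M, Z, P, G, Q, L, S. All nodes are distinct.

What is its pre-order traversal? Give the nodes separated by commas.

The last element of post-order is the root; it splits in-order into left and right subtrees.
Root S: left subtree has 2 nodes {R, H}, right has 7 {F, M, L, P, Z, Q, G}.
  Root R: left subtree has 0 nodes { }, right has 1 {H}.
  Root L: left subtree has 2 nodes {F, M}, right has 4 {P, Z, Q, G}.
    Root M: left subtree has 1 node {F}, right has 0 { }.
    Root Q: left subtree has 2 nodes {P, Z}, right has 1 {G}.
      Root P: left subtree has 0 nodes { }, right has 1 {Z}.

S, R, H, L, M, F, Q, P, Z, G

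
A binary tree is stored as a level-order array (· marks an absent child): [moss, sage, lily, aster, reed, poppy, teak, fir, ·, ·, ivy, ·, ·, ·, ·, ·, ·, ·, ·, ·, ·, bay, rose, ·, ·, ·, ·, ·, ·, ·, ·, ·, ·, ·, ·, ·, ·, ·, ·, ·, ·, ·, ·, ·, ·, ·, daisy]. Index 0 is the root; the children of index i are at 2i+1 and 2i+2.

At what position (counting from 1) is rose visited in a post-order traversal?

Post-order visits the left subtree, then the right subtree, then the node.
At moss: go left to sage.
  At sage: go left to aster.
    At aster: go left to fir.
      fir is a leaf — visit fir.
    At aster: no right child.
    Visit aster.
  At sage: go right to reed.
    At reed: no left child.
    At reed: go right to ivy.
      At ivy: go left to bay.
        bay is a leaf — visit bay.
      At ivy: go right to rose.
        At rose: no left child.
        At rose: go right to daisy.
          daisy is a leaf — visit daisy.
        Visit rose.
      Visit ivy.
    Visit reed.
  Visit sage.
At moss: go right to lily.
  At lily: go left to poppy.
    poppy is a leaf — visit poppy.
  At lily: go right to teak.
    teak is a leaf — visit teak.
  Visit lily.
Visit moss.
Full post-order sequence: fir, aster, bay, daisy, rose, ivy, reed, sage, poppy, teak, lily, moss.

5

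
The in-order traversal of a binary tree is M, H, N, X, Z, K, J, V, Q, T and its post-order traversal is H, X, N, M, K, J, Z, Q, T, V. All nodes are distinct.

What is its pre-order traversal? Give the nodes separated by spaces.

V Z M N H X J K T Q

The last element of post-order is the root; it splits in-order into left and right subtrees.
Root V: left subtree has 7 nodes {M, H, N, X, Z, K, J}, right has 2 {Q, T}.
  Root Z: left subtree has 4 nodes {M, H, N, X}, right has 2 {K, J}.
    Root M: left subtree has 0 nodes { }, right has 3 {H, N, X}.
      Root N: left subtree has 1 node {H}, right has 1 {X}.
    Root J: left subtree has 1 node {K}, right has 0 { }.
  Root T: left subtree has 1 node {Q}, right has 0 { }.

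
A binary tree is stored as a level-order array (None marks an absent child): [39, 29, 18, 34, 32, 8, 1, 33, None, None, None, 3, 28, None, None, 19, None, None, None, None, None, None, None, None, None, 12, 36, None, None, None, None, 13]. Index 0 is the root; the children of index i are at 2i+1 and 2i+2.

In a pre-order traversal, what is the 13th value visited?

36

Pre-order visits the node, then its left subtree, then its right subtree.
Visit 39.
At 39: go left to 29.
  Visit 29.
  At 29: go left to 34.
    Visit 34.
    At 34: go left to 33.
      Visit 33.
      At 33: go left to 19.
        Visit 19.
        At 19: go left to 13.
          13 is a leaf — visit 13.
        At 19: no right child.
      At 33: no right child.
    At 34: no right child.
  At 29: go right to 32.
    32 is a leaf — visit 32.
At 39: go right to 18.
  Visit 18.
  At 18: go left to 8.
    Visit 8.
    At 8: go left to 3.
      3 is a leaf — visit 3.
    At 8: go right to 28.
      Visit 28.
      At 28: go left to 12.
        12 is a leaf — visit 12.
      At 28: go right to 36.
        36 is a leaf — visit 36.
  At 18: go right to 1.
    1 is a leaf — visit 1.
Full pre-order sequence: 39, 29, 34, 33, 19, 13, 32, 18, 8, 3, 28, 12, 36, 1.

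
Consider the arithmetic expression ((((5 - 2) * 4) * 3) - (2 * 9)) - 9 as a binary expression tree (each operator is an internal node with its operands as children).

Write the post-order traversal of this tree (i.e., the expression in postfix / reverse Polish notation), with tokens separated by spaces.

Post-order on an expression tree gives postfix notation: for each operator, emit left operand, right operand, then the operator.

5 2 - 4 * 3 * 2 9 * - 9 -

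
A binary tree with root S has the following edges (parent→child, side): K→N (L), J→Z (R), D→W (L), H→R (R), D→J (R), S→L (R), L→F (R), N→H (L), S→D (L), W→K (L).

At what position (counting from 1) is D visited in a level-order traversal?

2

Level-order visits nodes level by level from the root, left to right within each level.
Level 0: S
Level 1: D, L
Level 2: W, J, F
Level 3: K, Z
Level 4: N
Level 5: H
Level 6: R
Full level-order sequence: S, D, L, W, J, F, K, Z, N, H, R.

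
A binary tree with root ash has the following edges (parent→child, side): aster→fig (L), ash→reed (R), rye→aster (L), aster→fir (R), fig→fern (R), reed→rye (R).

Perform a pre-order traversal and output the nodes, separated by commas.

ash, reed, rye, aster, fig, fern, fir

Pre-order visits the node, then its left subtree, then its right subtree.
Visit ash.
At ash: no left child.
At ash: go right to reed.
  Visit reed.
  At reed: no left child.
  At reed: go right to rye.
    Visit rye.
    At rye: go left to aster.
      Visit aster.
      At aster: go left to fig.
        Visit fig.
        At fig: no left child.
        At fig: go right to fern.
          fern is a leaf — visit fern.
      At aster: go right to fir.
        fir is a leaf — visit fir.
    At rye: no right child.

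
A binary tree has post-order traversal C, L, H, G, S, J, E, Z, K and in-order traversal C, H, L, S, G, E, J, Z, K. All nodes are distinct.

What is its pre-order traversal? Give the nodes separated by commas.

The last element of post-order is the root; it splits in-order into left and right subtrees.
Root K: left subtree has 8 nodes {C, H, L, S, G, E, J, Z}, right has 0 { }.
  Root Z: left subtree has 7 nodes {C, H, L, S, G, E, J}, right has 0 { }.
    Root E: left subtree has 5 nodes {C, H, L, S, G}, right has 1 {J}.
      Root S: left subtree has 3 nodes {C, H, L}, right has 1 {G}.
        Root H: left subtree has 1 node {C}, right has 1 {L}.

K, Z, E, S, H, C, L, G, J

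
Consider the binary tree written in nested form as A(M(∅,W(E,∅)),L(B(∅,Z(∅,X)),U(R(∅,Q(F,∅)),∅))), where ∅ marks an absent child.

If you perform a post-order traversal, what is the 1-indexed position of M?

3

Post-order visits the left subtree, then the right subtree, then the node.
At A: go left to M.
  At M: no left child.
  At M: go right to W.
    At W: go left to E.
      E is a leaf — visit E.
    At W: no right child.
    Visit W.
  Visit M.
At A: go right to L.
  At L: go left to B.
    At B: no left child.
    At B: go right to Z.
      At Z: no left child.
      At Z: go right to X.
        X is a leaf — visit X.
      Visit Z.
    Visit B.
  At L: go right to U.
    At U: go left to R.
      At R: no left child.
      At R: go right to Q.
        At Q: go left to F.
          F is a leaf — visit F.
        At Q: no right child.
        Visit Q.
      Visit R.
    At U: no right child.
    Visit U.
  Visit L.
Visit A.
Full post-order sequence: E, W, M, X, Z, B, F, Q, R, U, L, A.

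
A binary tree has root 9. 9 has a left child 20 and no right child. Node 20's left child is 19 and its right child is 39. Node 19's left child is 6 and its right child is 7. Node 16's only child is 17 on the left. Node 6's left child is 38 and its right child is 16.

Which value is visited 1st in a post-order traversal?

38

Post-order visits the left subtree, then the right subtree, then the node.
At 9: go left to 20.
  At 20: go left to 19.
    At 19: go left to 6.
      At 6: go left to 38.
        38 is a leaf — visit 38.
      At 6: go right to 16.
        At 16: go left to 17.
          17 is a leaf — visit 17.
        At 16: no right child.
        Visit 16.
      Visit 6.
    At 19: go right to 7.
      7 is a leaf — visit 7.
    Visit 19.
  At 20: go right to 39.
    39 is a leaf — visit 39.
  Visit 20.
At 9: no right child.
Visit 9.
Full post-order sequence: 38, 17, 16, 6, 7, 19, 39, 20, 9.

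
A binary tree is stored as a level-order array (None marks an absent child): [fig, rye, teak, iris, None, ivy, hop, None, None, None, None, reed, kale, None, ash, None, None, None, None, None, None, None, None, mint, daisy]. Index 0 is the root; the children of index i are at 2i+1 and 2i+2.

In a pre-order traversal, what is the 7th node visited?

mint

Pre-order visits the node, then its left subtree, then its right subtree.
Visit fig.
At fig: go left to rye.
  Visit rye.
  At rye: go left to iris.
    iris is a leaf — visit iris.
  At rye: no right child.
At fig: go right to teak.
  Visit teak.
  At teak: go left to ivy.
    Visit ivy.
    At ivy: go left to reed.
      Visit reed.
      At reed: go left to mint.
        mint is a leaf — visit mint.
      At reed: go right to daisy.
        daisy is a leaf — visit daisy.
    At ivy: go right to kale.
      kale is a leaf — visit kale.
  At teak: go right to hop.
    Visit hop.
    At hop: no left child.
    At hop: go right to ash.
      ash is a leaf — visit ash.
Full pre-order sequence: fig, rye, iris, teak, ivy, reed, mint, daisy, kale, hop, ash.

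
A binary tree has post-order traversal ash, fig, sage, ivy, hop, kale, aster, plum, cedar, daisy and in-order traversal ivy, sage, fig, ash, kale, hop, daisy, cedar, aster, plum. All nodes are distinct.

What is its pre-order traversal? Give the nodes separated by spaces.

daisy kale ivy sage fig ash hop cedar plum aster

The last element of post-order is the root; it splits in-order into left and right subtrees.
Root daisy: left subtree has 6 nodes {ivy, sage, fig, ash, kale, hop}, right has 3 {cedar, aster, plum}.
  Root kale: left subtree has 4 nodes {ivy, sage, fig, ash}, right has 1 {hop}.
    Root ivy: left subtree has 0 nodes { }, right has 3 {sage, fig, ash}.
      Root sage: left subtree has 0 nodes { }, right has 2 {fig, ash}.
        Root fig: left subtree has 0 nodes { }, right has 1 {ash}.
  Root cedar: left subtree has 0 nodes { }, right has 2 {aster, plum}.
    Root plum: left subtree has 1 node {aster}, right has 0 { }.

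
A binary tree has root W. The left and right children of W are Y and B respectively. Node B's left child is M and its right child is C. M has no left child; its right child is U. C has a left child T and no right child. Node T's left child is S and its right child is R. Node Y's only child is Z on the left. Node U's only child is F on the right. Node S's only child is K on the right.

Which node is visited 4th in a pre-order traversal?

Pre-order visits the node, then its left subtree, then its right subtree.
Visit W.
At W: go left to Y.
  Visit Y.
  At Y: go left to Z.
    Z is a leaf — visit Z.
  At Y: no right child.
At W: go right to B.
  Visit B.
  At B: go left to M.
    Visit M.
    At M: no left child.
    At M: go right to U.
      Visit U.
      At U: no left child.
      At U: go right to F.
        F is a leaf — visit F.
  At B: go right to C.
    Visit C.
    At C: go left to T.
      Visit T.
      At T: go left to S.
        Visit S.
        At S: no left child.
        At S: go right to K.
          K is a leaf — visit K.
      At T: go right to R.
        R is a leaf — visit R.
    At C: no right child.
Full pre-order sequence: W, Y, Z, B, M, U, F, C, T, S, K, R.

B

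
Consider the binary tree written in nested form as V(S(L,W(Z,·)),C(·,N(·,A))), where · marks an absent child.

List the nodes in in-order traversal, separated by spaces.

L S Z W V C N A

In-order visits the left subtree, then the node, then the right subtree.
At V: go left to S.
  At S: go left to L.
    L is a leaf — visit L.
  Visit S.
  At S: go right to W.
    At W: go left to Z.
      Z is a leaf — visit Z.
    Visit W.
    At W: no right child.
Visit V.
At V: go right to C.
  At C: no left child.
  Visit C.
  At C: go right to N.
    At N: no left child.
    Visit N.
    At N: go right to A.
      A is a leaf — visit A.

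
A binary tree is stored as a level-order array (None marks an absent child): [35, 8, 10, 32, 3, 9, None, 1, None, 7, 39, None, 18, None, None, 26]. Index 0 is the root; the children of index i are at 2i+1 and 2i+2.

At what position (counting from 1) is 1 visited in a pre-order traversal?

4

Pre-order visits the node, then its left subtree, then its right subtree.
Visit 35.
At 35: go left to 8.
  Visit 8.
  At 8: go left to 32.
    Visit 32.
    At 32: go left to 1.
      Visit 1.
      At 1: go left to 26.
        26 is a leaf — visit 26.
      At 1: no right child.
    At 32: no right child.
  At 8: go right to 3.
    Visit 3.
    At 3: go left to 7.
      7 is a leaf — visit 7.
    At 3: go right to 39.
      39 is a leaf — visit 39.
At 35: go right to 10.
  Visit 10.
  At 10: go left to 9.
    Visit 9.
    At 9: no left child.
    At 9: go right to 18.
      18 is a leaf — visit 18.
  At 10: no right child.
Full pre-order sequence: 35, 8, 32, 1, 26, 3, 7, 39, 10, 9, 18.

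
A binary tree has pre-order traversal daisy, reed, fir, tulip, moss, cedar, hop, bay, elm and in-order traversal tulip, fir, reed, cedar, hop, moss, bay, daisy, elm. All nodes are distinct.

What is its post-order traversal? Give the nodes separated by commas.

tulip, fir, hop, cedar, bay, moss, reed, elm, daisy

The first element of pre-order is the root; it splits in-order into left and right subtrees.
Root daisy: left subtree has 7 nodes {tulip, fir, reed, cedar, hop, moss, bay}, right has 1 {elm}.
  Root reed: left subtree has 2 nodes {tulip, fir}, right has 4 {cedar, hop, moss, bay}.
    Root fir: left subtree has 1 node {tulip}, right has 0 { }.
    Root moss: left subtree has 2 nodes {cedar, hop}, right has 1 {bay}.
      Root cedar: left subtree has 0 nodes { }, right has 1 {hop}.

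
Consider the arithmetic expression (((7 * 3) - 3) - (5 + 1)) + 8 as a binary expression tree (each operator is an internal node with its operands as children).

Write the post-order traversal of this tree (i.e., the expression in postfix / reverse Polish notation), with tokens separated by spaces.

7 3 * 3 - 5 1 + - 8 +

Post-order on an expression tree gives postfix notation: for each operator, emit left operand, right operand, then the operator.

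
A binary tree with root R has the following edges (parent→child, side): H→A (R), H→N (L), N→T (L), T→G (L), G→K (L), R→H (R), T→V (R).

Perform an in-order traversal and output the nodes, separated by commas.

In-order visits the left subtree, then the node, then the right subtree.
At R: no left child.
Visit R.
At R: go right to H.
  At H: go left to N.
    At N: go left to T.
      At T: go left to G.
        At G: go left to K.
          K is a leaf — visit K.
        Visit G.
        At G: no right child.
      Visit T.
      At T: go right to V.
        V is a leaf — visit V.
    Visit N.
    At N: no right child.
  Visit H.
  At H: go right to A.
    A is a leaf — visit A.

R, K, G, T, V, N, H, A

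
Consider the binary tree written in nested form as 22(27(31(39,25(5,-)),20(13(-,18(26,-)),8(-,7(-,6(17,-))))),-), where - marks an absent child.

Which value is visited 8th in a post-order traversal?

17

Post-order visits the left subtree, then the right subtree, then the node.
At 22: go left to 27.
  At 27: go left to 31.
    At 31: go left to 39.
      39 is a leaf — visit 39.
    At 31: go right to 25.
      At 25: go left to 5.
        5 is a leaf — visit 5.
      At 25: no right child.
      Visit 25.
    Visit 31.
  At 27: go right to 20.
    At 20: go left to 13.
      At 13: no left child.
      At 13: go right to 18.
        At 18: go left to 26.
          26 is a leaf — visit 26.
        At 18: no right child.
        Visit 18.
      Visit 13.
    At 20: go right to 8.
      At 8: no left child.
      At 8: go right to 7.
        At 7: no left child.
        At 7: go right to 6.
          At 6: go left to 17.
            17 is a leaf — visit 17.
          At 6: no right child.
          Visit 6.
        Visit 7.
      Visit 8.
    Visit 20.
  Visit 27.
At 22: no right child.
Visit 22.
Full post-order sequence: 39, 5, 25, 31, 26, 18, 13, 17, 6, 7, 8, 20, 27, 22.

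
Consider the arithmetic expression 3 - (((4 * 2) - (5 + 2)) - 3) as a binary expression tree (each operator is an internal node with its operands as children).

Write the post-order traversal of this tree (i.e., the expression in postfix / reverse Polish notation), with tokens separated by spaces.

3 4 2 * 5 2 + - 3 - -

Post-order on an expression tree gives postfix notation: for each operator, emit left operand, right operand, then the operator.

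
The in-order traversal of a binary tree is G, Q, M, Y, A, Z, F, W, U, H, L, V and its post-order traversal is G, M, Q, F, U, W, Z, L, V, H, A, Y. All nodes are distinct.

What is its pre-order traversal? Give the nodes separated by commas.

Y, Q, G, M, A, H, Z, W, F, U, V, L

The last element of post-order is the root; it splits in-order into left and right subtrees.
Root Y: left subtree has 3 nodes {G, Q, M}, right has 8 {A, Z, F, W, U, H, L, V}.
  Root Q: left subtree has 1 node {G}, right has 1 {M}.
  Root A: left subtree has 0 nodes { }, right has 7 {Z, F, W, U, H, L, V}.
    Root H: left subtree has 4 nodes {Z, F, W, U}, right has 2 {L, V}.
      Root Z: left subtree has 0 nodes { }, right has 3 {F, W, U}.
        Root W: left subtree has 1 node {F}, right has 1 {U}.
      Root V: left subtree has 1 node {L}, right has 0 { }.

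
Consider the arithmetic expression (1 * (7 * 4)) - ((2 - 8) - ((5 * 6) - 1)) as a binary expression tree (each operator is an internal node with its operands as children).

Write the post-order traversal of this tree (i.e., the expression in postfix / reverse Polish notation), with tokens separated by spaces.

Post-order on an expression tree gives postfix notation: for each operator, emit left operand, right operand, then the operator.

1 7 4 * * 2 8 - 5 6 * 1 - - -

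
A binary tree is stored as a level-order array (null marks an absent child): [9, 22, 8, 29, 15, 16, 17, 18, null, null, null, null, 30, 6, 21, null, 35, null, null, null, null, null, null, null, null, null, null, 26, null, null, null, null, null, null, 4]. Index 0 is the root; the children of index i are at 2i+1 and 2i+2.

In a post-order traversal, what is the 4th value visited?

Post-order visits the left subtree, then the right subtree, then the node.
At 9: go left to 22.
  At 22: go left to 29.
    At 29: go left to 18.
      At 18: no left child.
      At 18: go right to 35.
        At 35: no left child.
        At 35: go right to 4.
          4 is a leaf — visit 4.
        Visit 35.
      Visit 18.
    At 29: no right child.
    Visit 29.
  At 22: go right to 15.
    15 is a leaf — visit 15.
  Visit 22.
At 9: go right to 8.
  At 8: go left to 16.
    At 16: no left child.
    At 16: go right to 30.
      30 is a leaf — visit 30.
    Visit 16.
  At 8: go right to 17.
    At 17: go left to 6.
      At 6: go left to 26.
        26 is a leaf — visit 26.
      At 6: no right child.
      Visit 6.
    At 17: go right to 21.
      21 is a leaf — visit 21.
    Visit 17.
  Visit 8.
Visit 9.
Full post-order sequence: 4, 35, 18, 29, 15, 22, 30, 16, 26, 6, 21, 17, 8, 9.

29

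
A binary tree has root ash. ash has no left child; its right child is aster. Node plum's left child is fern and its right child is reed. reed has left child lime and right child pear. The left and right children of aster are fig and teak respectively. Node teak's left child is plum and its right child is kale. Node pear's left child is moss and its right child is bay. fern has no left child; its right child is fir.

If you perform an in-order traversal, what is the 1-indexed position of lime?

In-order visits the left subtree, then the node, then the right subtree.
At ash: no left child.
Visit ash.
At ash: go right to aster.
  At aster: go left to fig.
    fig is a leaf — visit fig.
  Visit aster.
  At aster: go right to teak.
    At teak: go left to plum.
      At plum: go left to fern.
        At fern: no left child.
        Visit fern.
        At fern: go right to fir.
          fir is a leaf — visit fir.
      Visit plum.
      At plum: go right to reed.
        At reed: go left to lime.
          lime is a leaf — visit lime.
        Visit reed.
        At reed: go right to pear.
          At pear: go left to moss.
            moss is a leaf — visit moss.
          Visit pear.
          At pear: go right to bay.
            bay is a leaf — visit bay.
    Visit teak.
    At teak: go right to kale.
      kale is a leaf — visit kale.
Full in-order sequence: ash, fig, aster, fern, fir, plum, lime, reed, moss, pear, bay, teak, kale.

7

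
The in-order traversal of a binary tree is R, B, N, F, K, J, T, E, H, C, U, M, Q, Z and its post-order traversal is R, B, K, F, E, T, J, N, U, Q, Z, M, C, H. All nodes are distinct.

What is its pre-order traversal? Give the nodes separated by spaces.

H N B R J F K T E C M U Z Q

The last element of post-order is the root; it splits in-order into left and right subtrees.
Root H: left subtree has 8 nodes {R, B, N, F, K, J, T, E}, right has 5 {C, U, M, Q, Z}.
  Root N: left subtree has 2 nodes {R, B}, right has 5 {F, K, J, T, E}.
    Root B: left subtree has 1 node {R}, right has 0 { }.
    Root J: left subtree has 2 nodes {F, K}, right has 2 {T, E}.
      Root F: left subtree has 0 nodes { }, right has 1 {K}.
      Root T: left subtree has 0 nodes { }, right has 1 {E}.
  Root C: left subtree has 0 nodes { }, right has 4 {U, M, Q, Z}.
    Root M: left subtree has 1 node {U}, right has 2 {Q, Z}.
      Root Z: left subtree has 1 node {Q}, right has 0 { }.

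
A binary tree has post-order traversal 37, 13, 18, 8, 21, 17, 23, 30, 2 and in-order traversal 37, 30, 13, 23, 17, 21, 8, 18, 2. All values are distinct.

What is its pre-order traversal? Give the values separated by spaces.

2 30 37 23 13 17 21 8 18

The last element of post-order is the root; it splits in-order into left and right subtrees.
Root 2: left subtree has 8 nodes {37, 30, 13, 23, 17, 21, 8, 18}, right has 0 { }.
  Root 30: left subtree has 1 node {37}, right has 6 {13, 23, 17, 21, 8, 18}.
    Root 23: left subtree has 1 node {13}, right has 4 {17, 21, 8, 18}.
      Root 17: left subtree has 0 nodes { }, right has 3 {21, 8, 18}.
        Root 21: left subtree has 0 nodes { }, right has 2 {8, 18}.
          Root 8: left subtree has 0 nodes { }, right has 1 {18}.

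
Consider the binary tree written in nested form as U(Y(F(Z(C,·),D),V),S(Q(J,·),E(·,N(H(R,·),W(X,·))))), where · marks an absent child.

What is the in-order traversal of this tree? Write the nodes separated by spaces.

C Z F D Y V U J Q S E R H N X W

In-order visits the left subtree, then the node, then the right subtree.
At U: go left to Y.
  At Y: go left to F.
    At F: go left to Z.
      At Z: go left to C.
        C is a leaf — visit C.
      Visit Z.
      At Z: no right child.
    Visit F.
    At F: go right to D.
      D is a leaf — visit D.
  Visit Y.
  At Y: go right to V.
    V is a leaf — visit V.
Visit U.
At U: go right to S.
  At S: go left to Q.
    At Q: go left to J.
      J is a leaf — visit J.
    Visit Q.
    At Q: no right child.
  Visit S.
  At S: go right to E.
    At E: no left child.
    Visit E.
    At E: go right to N.
      At N: go left to H.
        At H: go left to R.
          R is a leaf — visit R.
        Visit H.
        At H: no right child.
      Visit N.
      At N: go right to W.
        At W: go left to X.
          X is a leaf — visit X.
        Visit W.
        At W: no right child.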